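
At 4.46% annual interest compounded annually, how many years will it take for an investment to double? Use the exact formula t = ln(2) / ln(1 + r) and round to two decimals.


Doubling condition: (1 + r)^t = 2
Take ln of both sides: t × ln(1 + r) = ln(2)
t = ln(2) / ln(1 + r)
t = 0.693147 / 0.043634
t = 15.89

t = ln(2) / ln(1 + r) = 15.89 years


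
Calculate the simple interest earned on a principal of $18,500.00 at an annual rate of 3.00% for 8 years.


Simple interest formula: I = P × r × t
I = $18,500.00 × 0.03 × 8
I = $4,440.00

I = P × r × t = $4,440.00


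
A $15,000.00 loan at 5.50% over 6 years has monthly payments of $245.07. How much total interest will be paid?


Total paid over the life of the loan = PMT × n.
Total paid = $245.07 × 72 = $17,645.04
Total interest = total paid − principal = $17,645.04 − $15,000.00 = $2,645.04

Total interest = (PMT × n) - PV = $2,645.04


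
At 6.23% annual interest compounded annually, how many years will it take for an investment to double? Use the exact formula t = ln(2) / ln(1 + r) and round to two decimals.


Doubling condition: (1 + r)^t = 2
Take ln of both sides: t × ln(1 + r) = ln(2)
t = ln(2) / ln(1 + r)
t = 0.693147 / 0.060436
t = 11.47

t = ln(2) / ln(1 + r) = 11.47 years


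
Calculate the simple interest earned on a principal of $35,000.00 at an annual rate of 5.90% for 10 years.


Simple interest formula: I = P × r × t
I = $35,000.00 × 0.059 × 10
I = $20,650.00

I = P × r × t = $20,650.00


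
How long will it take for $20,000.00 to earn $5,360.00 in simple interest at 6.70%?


Rearrange the simple interest formula for t:
I = P × r × t  ⇒  t = I / (P × r)
t = $5,360.00 / ($20,000.00 × 0.067)
t = 4

t = I/(P×r) = 4 years


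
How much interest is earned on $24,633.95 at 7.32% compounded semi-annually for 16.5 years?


Compound interest earned = final amount − principal.
A = P(1 + r/n)^(nt) = $24,633.95 × (1 + 0.0732/2)^(2 × 16.5) = $80,668.47
Interest = A − P = $80,668.47 − $24,633.95 = $56,034.52

Interest = A - P = $56,034.52


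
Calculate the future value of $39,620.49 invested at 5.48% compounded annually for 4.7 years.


Compound interest formula: A = P(1 + r/n)^(nt)
A = $39,620.49 × (1 + 0.0548/1)^(1 × 4.7)
Growth factor: (1 + 0.0548/1)^4.7 = 1.2849895
A = $39,620.49 × 1.2849895
A = $50,911.91

A = P(1 + r/n)^(nt) = $50,911.91


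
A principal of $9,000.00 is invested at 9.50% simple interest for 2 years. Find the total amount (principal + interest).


Total amount formula: A = P(1 + rt) = P + P·r·t
Interest: I = P × r × t = $9,000.00 × 0.095 × 2 = $1,710.00
A = P + I = $9,000.00 + $1,710.00 = $10,710.00

A = P + I = P(1 + rt) = $10,710.00


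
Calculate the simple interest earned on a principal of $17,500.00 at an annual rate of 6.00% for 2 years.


Simple interest formula: I = P × r × t
I = $17,500.00 × 0.06 × 2
I = $2,100.00

I = P × r × t = $2,100.00


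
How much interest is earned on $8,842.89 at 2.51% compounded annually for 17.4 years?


Compound interest earned = final amount − principal.
A = P(1 + r/n)^(nt) = $8,842.89 × (1 + 0.0251/1)^(1 × 17.4) = $13,612.15
Interest = A − P = $13,612.15 − $8,842.89 = $4,769.26

Interest = A - P = $4,769.26


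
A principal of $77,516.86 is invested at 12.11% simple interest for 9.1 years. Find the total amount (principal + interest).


Total amount formula: A = P(1 + rt) = P + P·r·t
Interest: I = P × r × t = $77,516.86 × 0.1211 × 9.1 = $85,424.35
A = P + I = $77,516.86 + $85,424.35 = $162,941.21

A = P + I = P(1 + rt) = $162,941.21


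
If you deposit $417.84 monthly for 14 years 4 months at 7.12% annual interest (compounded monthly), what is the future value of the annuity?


Future value of an ordinary annuity: FV = PMT × ((1 + r)^n − 1) / r
Monthly rate r = 0.0712/12 ≈ 0.00593333, n = 172
FV = $417.84 × ((1 + 0.0712/12)^172 − 1) / (0.0712/12)
FV = $417.84 × 297.694269
FV = $124,388.57

FV = PMT × ((1+r)^n - 1)/r = $124,388.57


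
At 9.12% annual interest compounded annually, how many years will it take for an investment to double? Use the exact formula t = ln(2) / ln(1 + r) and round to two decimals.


Doubling condition: (1 + r)^t = 2
Take ln of both sides: t × ln(1 + r) = ln(2)
t = ln(2) / ln(1 + r)
t = 0.693147 / 0.087278
t = 7.94

t = ln(2) / ln(1 + r) = 7.94 years


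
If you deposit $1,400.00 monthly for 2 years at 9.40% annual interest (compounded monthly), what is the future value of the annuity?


Future value of an ordinary annuity: FV = PMT × ((1 + r)^n − 1) / r
Monthly rate r = 0.094/12 ≈ 0.00783333, n = 24
FV = $1,400.00 × ((1 + 0.094/12)^24 − 1) / (0.094/12)
FV = $1,400.00 × 26.291466
FV = $36,808.05

FV = PMT × ((1+r)^n - 1)/r = $36,808.05


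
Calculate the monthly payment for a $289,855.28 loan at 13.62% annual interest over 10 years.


Loan payment formula: PMT = PV × r / (1 − (1 + r)^(−n))
Monthly rate r = 0.1362/12 = 0.01135, n = 120 months
Denominator: 1 − (1 + 0.1362/12)^(−120) = 0.741879
PMT = $289,855.28 × (0.1362/12) / 0.741879
PMT = $4,434.49 per month

PMT = PV × r / (1-(1+r)^(-n)) = $4,434.49/month


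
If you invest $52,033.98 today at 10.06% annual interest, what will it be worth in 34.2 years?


Future value formula: FV = PV × (1 + r)^t
FV = $52,033.98 × (1 + 0.1006)^34.2
FV = $52,033.98 × 26.5295076
FV = $1,380,435.87

FV = PV × (1 + r)^t = $1,380,435.87


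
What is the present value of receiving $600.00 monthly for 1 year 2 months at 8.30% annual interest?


Present value of an ordinary annuity: PV = PMT × (1 − (1 + r)^(−n)) / r
Monthly rate r = 0.083/12 ≈ 0.00691667, n = 14
PV = $600.00 × (1 − (1 + 0.083/12)^(−14)) / (0.083/12)
PV = $600.00 × 13.299772
PV = $7,979.86

PV = PMT × (1-(1+r)^(-n))/r = $7,979.86


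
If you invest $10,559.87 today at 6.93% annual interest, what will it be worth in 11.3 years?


Future value formula: FV = PV × (1 + r)^t
FV = $10,559.87 × (1 + 0.0693)^11.3
FV = $10,559.87 × 2.132186
FV = $22,515.61

FV = PV × (1 + r)^t = $22,515.61


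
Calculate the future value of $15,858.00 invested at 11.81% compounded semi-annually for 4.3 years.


Compound interest formula: A = P(1 + r/n)^(nt)
A = $15,858.00 × (1 + 0.1181/2)^(2 × 4.3)
Growth factor: (1 + 0.1181/2)^8.6 = 1.637878
A = $15,858.00 × 1.637878
A = $25,973.47

A = P(1 + r/n)^(nt) = $25,973.47


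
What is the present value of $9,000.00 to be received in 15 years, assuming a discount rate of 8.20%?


Present value formula: PV = FV / (1 + r)^t
PV = $9,000.00 / (1 + 0.082)^15
PV = $9,000.00 / 3.261436
PV = $2,759.52

PV = FV / (1 + r)^t = $2,759.52


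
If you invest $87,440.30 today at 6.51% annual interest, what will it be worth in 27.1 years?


Future value formula: FV = PV × (1 + r)^t
FV = $87,440.30 × (1 + 0.0651)^27.1
FV = $87,440.30 × 5.5243276
FV = $483,048.86

FV = PV × (1 + r)^t = $483,048.86


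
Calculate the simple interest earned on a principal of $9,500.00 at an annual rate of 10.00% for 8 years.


Simple interest formula: I = P × r × t
I = $9,500.00 × 0.1 × 8
I = $7,600.00

I = P × r × t = $7,600.00


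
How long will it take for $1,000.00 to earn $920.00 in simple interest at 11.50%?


Rearrange the simple interest formula for t:
I = P × r × t  ⇒  t = I / (P × r)
t = $920.00 / ($1,000.00 × 0.115)
t = 8

t = I/(P×r) = 8 years


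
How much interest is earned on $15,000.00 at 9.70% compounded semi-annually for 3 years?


Compound interest earned = final amount − principal.
A = P(1 + r/n)^(nt) = $15,000.00 × (1 + 0.097/2)^(2 × 3) = $19,929.75
Interest = A − P = $19,929.75 − $15,000.00 = $4,929.75

Interest = A - P = $4,929.75


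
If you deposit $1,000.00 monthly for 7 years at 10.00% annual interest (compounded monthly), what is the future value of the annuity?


Future value of an ordinary annuity: FV = PMT × ((1 + r)^n − 1) / r
Monthly rate r = 0.1/12 ≈ 0.00833333, n = 84
FV = $1,000.00 × ((1 + 0.1/12)^84 − 1) / (0.1/12)
FV = $1,000.00 × 120.950418
FV = $120,950.42

FV = PMT × ((1+r)^n - 1)/r = $120,950.42


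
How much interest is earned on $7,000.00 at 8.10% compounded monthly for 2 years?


Compound interest earned = final amount − principal.
A = P(1 + r/n)^(nt) = $7,000.00 × (1 + 0.081/12)^(12 × 2) = $8,226.54
Interest = A − P = $8,226.54 − $7,000.00 = $1,226.54

Interest = A - P = $1,226.54


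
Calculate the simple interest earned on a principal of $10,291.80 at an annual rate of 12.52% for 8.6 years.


Simple interest formula: I = P × r × t
I = $10,291.80 × 0.1252 × 8.6
I = $11,081.39

I = P × r × t = $11,081.39


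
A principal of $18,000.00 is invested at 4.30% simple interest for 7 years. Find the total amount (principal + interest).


Total amount formula: A = P(1 + rt) = P + P·r·t
Interest: I = P × r × t = $18,000.00 × 0.043 × 7 = $5,418.00
A = P + I = $18,000.00 + $5,418.00 = $23,418.00

A = P + I = P(1 + rt) = $23,418.00


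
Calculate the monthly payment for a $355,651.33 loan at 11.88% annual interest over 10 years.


Loan payment formula: PMT = PV × r / (1 − (1 + r)^(−n))
Monthly rate r = 0.1188/12 = 0.0099, n = 120 months
Denominator: 1 − (1 + 0.1188/12)^(−120) = 0.693384
PMT = $355,651.33 × (0.1188/12) / 0.693384
PMT = $5,077.92 per month

PMT = PV × r / (1-(1+r)^(-n)) = $5,077.92/month


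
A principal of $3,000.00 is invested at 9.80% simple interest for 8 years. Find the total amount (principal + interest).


Total amount formula: A = P(1 + rt) = P + P·r·t
Interest: I = P × r × t = $3,000.00 × 0.098 × 8 = $2,352.00
A = P + I = $3,000.00 + $2,352.00 = $5,352.00

A = P + I = P(1 + rt) = $5,352.00


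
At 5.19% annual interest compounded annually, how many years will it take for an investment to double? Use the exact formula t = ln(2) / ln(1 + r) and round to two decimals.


Doubling condition: (1 + r)^t = 2
Take ln of both sides: t × ln(1 + r) = ln(2)
t = ln(2) / ln(1 + r)
t = 0.693147 / 0.050598
t = 13.70

t = ln(2) / ln(1 + r) = 13.70 years


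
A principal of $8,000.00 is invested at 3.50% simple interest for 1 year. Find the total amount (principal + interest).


Total amount formula: A = P(1 + rt) = P + P·r·t
Interest: I = P × r × t = $8,000.00 × 0.035 × 1 = $280.00
A = P + I = $8,000.00 + $280.00 = $8,280.00

A = P + I = P(1 + rt) = $8,280.00


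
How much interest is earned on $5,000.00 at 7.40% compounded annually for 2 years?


Compound interest earned = final amount − principal.
A = P(1 + r/n)^(nt) = $5,000.00 × (1 + 0.074/1)^(1 × 2) = $5,767.38
Interest = A − P = $5,767.38 − $5,000.00 = $767.38

Interest = A - P = $767.38


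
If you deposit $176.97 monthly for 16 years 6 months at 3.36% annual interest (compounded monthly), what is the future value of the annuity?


Future value of an ordinary annuity: FV = PMT × ((1 + r)^n − 1) / r
Monthly rate r = 0.0336/12 = 0.0028, n = 198
FV = $176.97 × ((1 + 0.0336/12)^198 − 1) / (0.0336/12)
FV = $176.97 × 264.124271
FV = $46,742.07

FV = PMT × ((1+r)^n - 1)/r = $46,742.07


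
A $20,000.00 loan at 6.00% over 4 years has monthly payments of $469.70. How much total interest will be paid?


Total paid over the life of the loan = PMT × n.
Total paid = $469.70 × 48 = $22,545.60
Total interest = total paid − principal = $22,545.60 − $20,000.00 = $2,545.60

Total interest = (PMT × n) - PV = $2,545.60


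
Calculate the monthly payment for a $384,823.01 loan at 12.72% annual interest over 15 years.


Loan payment formula: PMT = PV × r / (1 − (1 + r)^(−n))
Monthly rate r = 0.1272/12 = 0.0106, n = 180 months
Denominator: 1 − (1 + 0.1272/12)^(−180) = 0.850126
PMT = $384,823.01 × (0.1272/12) / 0.850126
PMT = $4,798.26 per month

PMT = PV × r / (1-(1+r)^(-n)) = $4,798.26/month


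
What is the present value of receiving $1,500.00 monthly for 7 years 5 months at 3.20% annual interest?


Present value of an ordinary annuity: PV = PMT × (1 − (1 + r)^(−n)) / r
Monthly rate r = 0.032/12 ≈ 0.00266667, n = 89
PV = $1,500.00 × (1 − (1 + 0.032/12)^(−89)) / (0.032/12)
PV = $1,500.00 × 79.13343001
PV = $118,700.15

PV = PMT × (1-(1+r)^(-n))/r = $118,700.15


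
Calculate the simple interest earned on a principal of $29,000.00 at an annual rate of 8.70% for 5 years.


Simple interest formula: I = P × r × t
I = $29,000.00 × 0.087 × 5
I = $12,615.00

I = P × r × t = $12,615.00


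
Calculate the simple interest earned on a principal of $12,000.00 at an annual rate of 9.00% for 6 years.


Simple interest formula: I = P × r × t
I = $12,000.00 × 0.09 × 6
I = $6,480.00

I = P × r × t = $6,480.00


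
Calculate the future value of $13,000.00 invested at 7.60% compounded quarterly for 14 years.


Compound interest formula: A = P(1 + r/n)^(nt)
A = $13,000.00 × (1 + 0.076/4)^(4 × 14)
Growth factor: (1 + 0.076/4)^56 = 2.869157
A = $13,000.00 × 2.869157
A = $37,299.04

A = P(1 + r/n)^(nt) = $37,299.04


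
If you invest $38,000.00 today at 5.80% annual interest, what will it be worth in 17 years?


Future value formula: FV = PV × (1 + r)^t
FV = $38,000.00 × (1 + 0.058)^17
FV = $38,000.00 × 2.6076923
FV = $99,092.31

FV = PV × (1 + r)^t = $99,092.31


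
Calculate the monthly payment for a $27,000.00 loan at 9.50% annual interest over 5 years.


Loan payment formula: PMT = PV × r / (1 − (1 + r)^(−n))
Monthly rate r = 0.095/12 ≈ 0.00791667, n = 60 months
Denominator: 1 − (1 + 0.095/12)^(−60) = 0.376951
PMT = $27,000.00 × (0.095/12) / 0.376951
PMT = $567.05 per month

PMT = PV × r / (1-(1+r)^(-n)) = $567.05/month


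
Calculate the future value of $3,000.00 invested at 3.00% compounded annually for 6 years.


Compound interest formula: A = P(1 + r/n)^(nt)
A = $3,000.00 × (1 + 0.03/1)^(1 × 6)
Growth factor: (1 + 0.03/1)^6 = 1.194052
A = $3,000.00 × 1.194052
A = $3,582.16

A = P(1 + r/n)^(nt) = $3,582.16


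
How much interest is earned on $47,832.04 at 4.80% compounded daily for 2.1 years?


Compound interest earned = final amount − principal.
A = P(1 + r/n)^(nt) = $47,832.04 × (1 + 0.048/365)^(365 × 2.1) = $52,904.54
Interest = A − P = $52,904.54 − $47,832.04 = $5,072.50

Interest = A - P = $5,072.50


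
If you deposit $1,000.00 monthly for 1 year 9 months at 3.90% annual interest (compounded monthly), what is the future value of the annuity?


Future value of an ordinary annuity: FV = PMT × ((1 + r)^n − 1) / r
Monthly rate r = 0.039/12 = 0.00325, n = 21
FV = $1,000.00 × ((1 + 0.039/12)^21 − 1) / (0.039/12)
FV = $1,000.00 × 21.696756
FV = $21,696.76

FV = PMT × ((1+r)^n - 1)/r = $21,696.76


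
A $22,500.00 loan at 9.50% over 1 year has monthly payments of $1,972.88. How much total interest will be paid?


Total paid over the life of the loan = PMT × n.
Total paid = $1,972.88 × 12 = $23,674.56
Total interest = total paid − principal = $23,674.56 − $22,500.00 = $1,174.56

Total interest = (PMT × n) - PV = $1,174.56


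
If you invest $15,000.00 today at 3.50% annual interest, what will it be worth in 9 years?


Future value formula: FV = PV × (1 + r)^t
FV = $15,000.00 × (1 + 0.035)^9
FV = $15,000.00 × 1.3628974
FV = $20,443.46

FV = PV × (1 + r)^t = $20,443.46


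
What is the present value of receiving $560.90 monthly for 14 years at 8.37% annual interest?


Present value of an ordinary annuity: PV = PMT × (1 − (1 + r)^(−n)) / r
Monthly rate r = 0.0837/12 = 0.006975, n = 168
PV = $560.90 × (1 − (1 + 0.0837/12)^(−168)) / (0.0837/12)
PV = $560.90 × 98.771100
PV = $55,400.71

PV = PMT × (1-(1+r)^(-n))/r = $55,400.71


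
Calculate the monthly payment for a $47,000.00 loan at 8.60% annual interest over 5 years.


Loan payment formula: PMT = PV × r / (1 − (1 + r)^(−n))
Monthly rate r = 0.086/12 ≈ 0.00716667, n = 60 months
Denominator: 1 − (1 + 0.086/12)^(−60) = 0.348493
PMT = $47,000.00 × (0.086/12) / 0.348493
PMT = $966.54 per month

PMT = PV × r / (1-(1+r)^(-n)) = $966.54/month


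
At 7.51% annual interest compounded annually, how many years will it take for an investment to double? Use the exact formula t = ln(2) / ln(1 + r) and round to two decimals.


Doubling condition: (1 + r)^t = 2
Take ln of both sides: t × ln(1 + r) = ln(2)
t = ln(2) / ln(1 + r)
t = 0.693147 / 0.072414
t = 9.57

t = ln(2) / ln(1 + r) = 9.57 years


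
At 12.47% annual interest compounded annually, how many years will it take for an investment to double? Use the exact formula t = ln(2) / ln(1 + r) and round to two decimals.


Doubling condition: (1 + r)^t = 2
Take ln of both sides: t × ln(1 + r) = ln(2)
t = ln(2) / ln(1 + r)
t = 0.693147 / 0.117516
t = 5.90

t = ln(2) / ln(1 + r) = 5.90 years


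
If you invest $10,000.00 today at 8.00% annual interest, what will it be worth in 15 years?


Future value formula: FV = PV × (1 + r)^t
FV = $10,000.00 × (1 + 0.08)^15
FV = $10,000.00 × 3.172169
FV = $31,721.69

FV = PV × (1 + r)^t = $31,721.69


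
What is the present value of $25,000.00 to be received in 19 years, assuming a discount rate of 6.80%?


Present value formula: PV = FV / (1 + r)^t
PV = $25,000.00 / (1 + 0.068)^19
PV = $25,000.00 / 3.490228
PV = $7,162.86

PV = FV / (1 + r)^t = $7,162.86


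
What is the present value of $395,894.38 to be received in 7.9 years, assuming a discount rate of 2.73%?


Present value formula: PV = FV / (1 + r)^t
PV = $395,894.38 / (1 + 0.0273)^7.9
PV = $395,894.38 / 1.23711074
PV = $320,015.31

PV = FV / (1 + r)^t = $320,015.31


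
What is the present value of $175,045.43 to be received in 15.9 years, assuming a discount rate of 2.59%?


Present value formula: PV = FV / (1 + r)^t
PV = $175,045.43 / (1 + 0.0259)^15.9
PV = $175,045.43 / 1.5016543
PV = $116,568.39

PV = FV / (1 + r)^t = $116,568.39


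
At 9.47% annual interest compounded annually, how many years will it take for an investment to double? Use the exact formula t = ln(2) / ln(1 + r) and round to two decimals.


Doubling condition: (1 + r)^t = 2
Take ln of both sides: t × ln(1 + r) = ln(2)
t = ln(2) / ln(1 + r)
t = 0.693147 / 0.090480
t = 7.66

t = ln(2) / ln(1 + r) = 7.66 years


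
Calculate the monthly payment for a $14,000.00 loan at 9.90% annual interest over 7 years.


Loan payment formula: PMT = PV × r / (1 − (1 + r)^(−n))
Monthly rate r = 0.099/12 = 0.00825, n = 84 months
Denominator: 1 − (1 + 0.099/12)^(−84) = 0.498503
PMT = $14,000.00 × (0.099/12) / 0.498503
PMT = $231.69 per month

PMT = PV × r / (1-(1+r)^(-n)) = $231.69/month


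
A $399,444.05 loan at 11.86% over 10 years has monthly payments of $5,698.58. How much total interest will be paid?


Total paid over the life of the loan = PMT × n.
Total paid = $5,698.58 × 120 = $683,829.60
Total interest = total paid − principal = $683,829.60 − $399,444.05 = $284,385.55

Total interest = (PMT × n) - PV = $284,385.55


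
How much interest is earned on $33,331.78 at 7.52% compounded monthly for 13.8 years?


Compound interest earned = final amount − principal.
A = P(1 + r/n)^(nt) = $33,331.78 × (1 + 0.0752/12)^(12 × 13.8) = $93,787.65
Interest = A − P = $93,787.65 − $33,331.78 = $60,455.87

Interest = A - P = $60,455.87


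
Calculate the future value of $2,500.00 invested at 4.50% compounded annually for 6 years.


Compound interest formula: A = P(1 + r/n)^(nt)
A = $2,500.00 × (1 + 0.045/1)^(1 × 6)
Growth factor: (1 + 0.045/1)^6 = 1.302260
A = $2,500.00 × 1.302260
A = $3,255.65

A = P(1 + r/n)^(nt) = $3,255.65


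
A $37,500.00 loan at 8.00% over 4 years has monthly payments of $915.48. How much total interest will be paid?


Total paid over the life of the loan = PMT × n.
Total paid = $915.48 × 48 = $43,943.04
Total interest = total paid − principal = $43,943.04 − $37,500.00 = $6,443.04

Total interest = (PMT × n) - PV = $6,443.04


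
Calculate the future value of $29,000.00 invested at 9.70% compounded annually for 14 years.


Compound interest formula: A = P(1 + r/n)^(nt)
A = $29,000.00 × (1 + 0.097/1)^(1 × 14)
Growth factor: (1 + 0.097/1)^14 = 3.6550455
A = $29,000.00 × 3.6550455
A = $105,996.32

A = P(1 + r/n)^(nt) = $105,996.32


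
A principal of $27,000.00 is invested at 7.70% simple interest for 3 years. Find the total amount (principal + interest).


Total amount formula: A = P(1 + rt) = P + P·r·t
Interest: I = P × r × t = $27,000.00 × 0.077 × 3 = $6,237.00
A = P + I = $27,000.00 + $6,237.00 = $33,237.00

A = P + I = P(1 + rt) = $33,237.00


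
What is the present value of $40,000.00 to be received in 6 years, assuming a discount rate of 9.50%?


Present value formula: PV = FV / (1 + r)^t
PV = $40,000.00 / (1 + 0.095)^6
PV = $40,000.00 / 1.7237914
PV = $23,204.66

PV = FV / (1 + r)^t = $23,204.66


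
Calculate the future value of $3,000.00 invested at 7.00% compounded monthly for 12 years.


Compound interest formula: A = P(1 + r/n)^(nt)
A = $3,000.00 × (1 + 0.07/12)^(12 × 12)
Growth factor: (1 + 0.07/12)^144 = 2.310721
A = $3,000.00 × 2.310721
A = $6,932.16

A = P(1 + r/n)^(nt) = $6,932.16


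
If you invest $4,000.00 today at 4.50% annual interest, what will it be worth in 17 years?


Future value formula: FV = PV × (1 + r)^t
FV = $4,000.00 × (1 + 0.045)^17
FV = $4,000.00 × 2.113377
FV = $8,453.51

FV = PV × (1 + r)^t = $8,453.51


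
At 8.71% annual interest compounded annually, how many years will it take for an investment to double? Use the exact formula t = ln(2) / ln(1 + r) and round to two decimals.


Doubling condition: (1 + r)^t = 2
Take ln of both sides: t × ln(1 + r) = ln(2)
t = ln(2) / ln(1 + r)
t = 0.693147 / 0.083514
t = 8.30

t = ln(2) / ln(1 + r) = 8.30 years


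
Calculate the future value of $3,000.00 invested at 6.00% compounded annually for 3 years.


Compound interest formula: A = P(1 + r/n)^(nt)
A = $3,000.00 × (1 + 0.06/1)^(1 × 3)
Growth factor: (1 + 0.06/1)^3 = 1.191016
A = $3,000.00 × 1.191016
A = $3,573.05

A = P(1 + r/n)^(nt) = $3,573.05


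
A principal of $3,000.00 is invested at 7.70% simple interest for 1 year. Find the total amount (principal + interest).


Total amount formula: A = P(1 + rt) = P + P·r·t
Interest: I = P × r × t = $3,000.00 × 0.077 × 1 = $231.00
A = P + I = $3,000.00 + $231.00 = $3,231.00

A = P + I = P(1 + rt) = $3,231.00


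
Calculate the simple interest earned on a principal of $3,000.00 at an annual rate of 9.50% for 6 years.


Simple interest formula: I = P × r × t
I = $3,000.00 × 0.095 × 6
I = $1,710.00

I = P × r × t = $1,710.00


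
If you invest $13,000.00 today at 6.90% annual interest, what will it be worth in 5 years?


Future value formula: FV = PV × (1 + r)^t
FV = $13,000.00 × (1 + 0.069)^5
FV = $13,000.00 × 1.396010
FV = $18,148.13

FV = PV × (1 + r)^t = $18,148.13


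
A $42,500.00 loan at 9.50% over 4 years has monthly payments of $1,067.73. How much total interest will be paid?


Total paid over the life of the loan = PMT × n.
Total paid = $1,067.73 × 48 = $51,251.04
Total interest = total paid − principal = $51,251.04 − $42,500.00 = $8,751.04

Total interest = (PMT × n) - PV = $8,751.04


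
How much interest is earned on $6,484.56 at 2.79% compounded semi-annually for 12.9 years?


Compound interest earned = final amount − principal.
A = P(1 + r/n)^(nt) = $6,484.56 × (1 + 0.0279/2)^(2 × 12.9) = $9,270.59
Interest = A − P = $9,270.59 − $6,484.56 = $2,786.03

Interest = A - P = $2,786.03


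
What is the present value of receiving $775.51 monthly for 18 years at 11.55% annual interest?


Present value of an ordinary annuity: PV = PMT × (1 − (1 + r)^(−n)) / r
Monthly rate r = 0.1155/12 = 0.009625, n = 216
PV = $775.51 × (1 − (1 + 0.1155/12)^(−216)) / (0.1155/12)
PV = $775.51 × 90.773544
PV = $70,395.79

PV = PMT × (1-(1+r)^(-n))/r = $70,395.79


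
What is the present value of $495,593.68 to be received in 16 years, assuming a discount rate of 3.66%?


Present value formula: PV = FV / (1 + r)^t
PV = $495,593.68 / (1 + 0.0366)^16
PV = $495,593.68 / 1.7773758
PV = $278,834.49

PV = FV / (1 + r)^t = $278,834.49


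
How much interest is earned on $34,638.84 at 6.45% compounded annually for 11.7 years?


Compound interest earned = final amount − principal.
A = P(1 + r/n)^(nt) = $34,638.84 × (1 + 0.0645/1)^(1 × 11.7) = $71,972.67
Interest = A − P = $71,972.67 − $34,638.84 = $37,333.83

Interest = A - P = $37,333.83


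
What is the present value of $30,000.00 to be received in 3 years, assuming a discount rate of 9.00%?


Present value formula: PV = FV / (1 + r)^t
PV = $30,000.00 / (1 + 0.09)^3
PV = $30,000.00 / 1.295029
PV = $23,165.50

PV = FV / (1 + r)^t = $23,165.50


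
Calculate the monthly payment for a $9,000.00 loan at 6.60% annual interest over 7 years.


Loan payment formula: PMT = PV × r / (1 − (1 + r)^(−n))
Monthly rate r = 0.066/12 = 0.0055, n = 84 months
Denominator: 1 − (1 + 0.066/12)^(−84) = 0.369180
PMT = $9,000.00 × (0.066/12) / 0.369180
PMT = $134.08 per month

PMT = PV × r / (1-(1+r)^(-n)) = $134.08/month


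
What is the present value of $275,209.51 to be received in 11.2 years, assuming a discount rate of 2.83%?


Present value formula: PV = FV / (1 + r)^t
PV = $275,209.51 / (1 + 0.0283)^11.2
PV = $275,209.51 / 1.366917
PV = $201,335.93

PV = FV / (1 + r)^t = $201,335.93


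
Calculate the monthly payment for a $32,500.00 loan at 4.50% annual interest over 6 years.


Loan payment formula: PMT = PV × r / (1 − (1 + r)^(−n))
Monthly rate r = 0.045/12 = 0.00375, n = 72 months
Denominator: 1 − (1 + 0.045/12)^(−72) = 0.236235
PMT = $32,500.00 × (0.045/12) / 0.236235
PMT = $515.91 per month

PMT = PV × r / (1-(1+r)^(-n)) = $515.91/month


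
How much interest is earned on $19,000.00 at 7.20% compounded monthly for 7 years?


Compound interest earned = final amount − principal.
A = P(1 + r/n)^(nt) = $19,000.00 × (1 + 0.072/12)^(12 × 7) = $31,403.93
Interest = A − P = $31,403.93 − $19,000.00 = $12,403.93

Interest = A - P = $12,403.93


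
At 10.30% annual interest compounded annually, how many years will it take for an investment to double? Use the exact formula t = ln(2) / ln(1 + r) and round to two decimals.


Doubling condition: (1 + r)^t = 2
Take ln of both sides: t × ln(1 + r) = ln(2)
t = ln(2) / ln(1 + r)
t = 0.693147 / 0.098034
t = 7.07

t = ln(2) / ln(1 + r) = 7.07 years


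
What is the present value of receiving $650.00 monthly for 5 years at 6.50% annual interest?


Present value of an ordinary annuity: PV = PMT × (1 − (1 + r)^(−n)) / r
Monthly rate r = 0.065/12 ≈ 0.00541667, n = 60
PV = $650.00 × (1 − (1 + 0.065/12)^(−60)) / (0.065/12)
PV = $650.00 × 51.108680
PV = $33,220.64

PV = PMT × (1-(1+r)^(-n))/r = $33,220.64


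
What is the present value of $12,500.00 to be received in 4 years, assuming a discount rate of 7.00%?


Present value formula: PV = FV / (1 + r)^t
PV = $12,500.00 / (1 + 0.07)^4
PV = $12,500.00 / 1.310796
PV = $9,536.19

PV = FV / (1 + r)^t = $9,536.19


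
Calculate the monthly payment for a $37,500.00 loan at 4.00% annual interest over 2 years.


Loan payment formula: PMT = PV × r / (1 − (1 + r)^(−n))
Monthly rate r = 0.04/12 ≈ 0.00333333, n = 24 months
Denominator: 1 − (1 + 0.04/12)^(−24) = 0.076761
PMT = $37,500.00 × (0.04/12) / 0.076761
PMT = $1,628.43 per month

PMT = PV × r / (1-(1+r)^(-n)) = $1,628.43/month


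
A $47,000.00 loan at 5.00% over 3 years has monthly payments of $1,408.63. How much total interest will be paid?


Total paid over the life of the loan = PMT × n.
Total paid = $1,408.63 × 36 = $50,710.68
Total interest = total paid − principal = $50,710.68 − $47,000.00 = $3,710.68

Total interest = (PMT × n) - PV = $3,710.68


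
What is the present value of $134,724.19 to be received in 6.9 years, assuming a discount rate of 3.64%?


Present value formula: PV = FV / (1 + r)^t
PV = $134,724.19 / (1 + 0.0364)^6.9
PV = $134,724.19 / 1.2797911
PV = $105,270.45

PV = FV / (1 + r)^t = $105,270.45


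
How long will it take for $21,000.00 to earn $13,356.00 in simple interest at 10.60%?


Rearrange the simple interest formula for t:
I = P × r × t  ⇒  t = I / (P × r)
t = $13,356.00 / ($21,000.00 × 0.106)
t = 6

t = I/(P×r) = 6 years


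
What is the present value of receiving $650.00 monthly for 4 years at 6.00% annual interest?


Present value of an ordinary annuity: PV = PMT × (1 − (1 + r)^(−n)) / r
Monthly rate r = 0.06/12 = 0.005, n = 48
PV = $650.00 × (1 − (1 + 0.06/12)^(−48)) / (0.06/12)
PV = $650.00 × 42.580318
PV = $27,677.21

PV = PMT × (1-(1+r)^(-n))/r = $27,677.21


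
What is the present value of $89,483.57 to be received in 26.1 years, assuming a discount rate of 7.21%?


Present value formula: PV = FV / (1 + r)^t
PV = $89,483.57 / (1 + 0.0721)^26.1
PV = $89,483.57 / 6.153770
PV = $14,541.26

PV = FV / (1 + r)^t = $14,541.26


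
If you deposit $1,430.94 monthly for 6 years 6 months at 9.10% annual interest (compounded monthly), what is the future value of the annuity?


Future value of an ordinary annuity: FV = PMT × ((1 + r)^n − 1) / r
Monthly rate r = 0.091/12 ≈ 0.00758333, n = 78
FV = $1,430.94 × ((1 + 0.091/12)^78 − 1) / (0.091/12)
FV = $1,430.94 × 105.846499
FV = $151,459.99

FV = PMT × ((1+r)^n - 1)/r = $151,459.99


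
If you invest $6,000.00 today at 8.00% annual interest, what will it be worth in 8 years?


Future value formula: FV = PV × (1 + r)^t
FV = $6,000.00 × (1 + 0.08)^8
FV = $6,000.00 × 1.850930
FV = $11,105.58

FV = PV × (1 + r)^t = $11,105.58


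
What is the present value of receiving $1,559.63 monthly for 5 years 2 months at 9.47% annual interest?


Present value of an ordinary annuity: PV = PMT × (1 − (1 + r)^(−n)) / r
Monthly rate r = 0.0947/12 ≈ 0.00789167, n = 62
PV = $1,559.63 × (1 − (1 + 0.0947/12)^(−62)) / (0.0947/12)
PV = $1,559.63 × 48.881418
PV = $76,236.93

PV = PMT × (1-(1+r)^(-n))/r = $76,236.93


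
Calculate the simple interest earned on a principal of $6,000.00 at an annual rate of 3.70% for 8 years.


Simple interest formula: I = P × r × t
I = $6,000.00 × 0.037 × 8
I = $1,776.00

I = P × r × t = $1,776.00


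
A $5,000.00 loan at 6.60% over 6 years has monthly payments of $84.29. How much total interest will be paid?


Total paid over the life of the loan = PMT × n.
Total paid = $84.29 × 72 = $6,068.88
Total interest = total paid − principal = $6,068.88 − $5,000.00 = $1,068.88

Total interest = (PMT × n) - PV = $1,068.88


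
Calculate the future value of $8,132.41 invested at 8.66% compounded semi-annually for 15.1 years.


Compound interest formula: A = P(1 + r/n)^(nt)
A = $8,132.41 × (1 + 0.0866/2)^(2 × 15.1)
Growth factor: (1 + 0.0866/2)^30.2 = 3.597146
A = $8,132.41 × 3.597146
A = $29,253.47

A = P(1 + r/n)^(nt) = $29,253.47


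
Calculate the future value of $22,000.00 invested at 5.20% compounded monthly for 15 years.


Compound interest formula: A = P(1 + r/n)^(nt)
A = $22,000.00 × (1 + 0.052/12)^(12 × 15)
Growth factor: (1 + 0.052/12)^180 = 2.177799
A = $22,000.00 × 2.177799
A = $47,911.58

A = P(1 + r/n)^(nt) = $47,911.58


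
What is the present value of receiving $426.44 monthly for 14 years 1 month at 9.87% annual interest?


Present value of an ordinary annuity: PV = PMT × (1 − (1 + r)^(−n)) / r
Monthly rate r = 0.0987/12 = 0.008225, n = 169
PV = $426.44 × (1 − (1 + 0.0987/12)^(−169)) / (0.0987/12)
PV = $426.44 × 91.125939
PV = $38,859.75

PV = PMT × (1-(1+r)^(-n))/r = $38,859.75


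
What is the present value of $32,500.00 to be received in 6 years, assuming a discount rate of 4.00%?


Present value formula: PV = FV / (1 + r)^t
PV = $32,500.00 / (1 + 0.04)^6
PV = $32,500.00 / 1.265319
PV = $25,685.22

PV = FV / (1 + r)^t = $25,685.22


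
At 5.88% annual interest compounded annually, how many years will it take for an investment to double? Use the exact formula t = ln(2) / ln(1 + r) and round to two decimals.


Doubling condition: (1 + r)^t = 2
Take ln of both sides: t × ln(1 + r) = ln(2)
t = ln(2) / ln(1 + r)
t = 0.693147 / 0.057136
t = 12.13

t = ln(2) / ln(1 + r) = 12.13 years


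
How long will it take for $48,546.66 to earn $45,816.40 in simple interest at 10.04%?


Rearrange the simple interest formula for t:
I = P × r × t  ⇒  t = I / (P × r)
t = $45,816.40 / ($48,546.66 × 0.1004)
t = 9.4

t = I/(P×r) = 9.4 years


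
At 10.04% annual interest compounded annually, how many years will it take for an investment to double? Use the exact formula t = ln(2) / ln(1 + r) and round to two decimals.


Doubling condition: (1 + r)^t = 2
Take ln of both sides: t × ln(1 + r) = ln(2)
t = ln(2) / ln(1 + r)
t = 0.693147 / 0.095674
t = 7.24

t = ln(2) / ln(1 + r) = 7.24 years


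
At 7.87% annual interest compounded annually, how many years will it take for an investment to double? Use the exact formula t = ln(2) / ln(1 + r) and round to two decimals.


Doubling condition: (1 + r)^t = 2
Take ln of both sides: t × ln(1 + r) = ln(2)
t = ln(2) / ln(1 + r)
t = 0.693147 / 0.075757
t = 9.15

t = ln(2) / ln(1 + r) = 9.15 years


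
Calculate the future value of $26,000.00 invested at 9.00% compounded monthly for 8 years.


Compound interest formula: A = P(1 + r/n)^(nt)
A = $26,000.00 × (1 + 0.09/12)^(12 × 8)
Growth factor: (1 + 0.09/12)^96 = 2.048921
A = $26,000.00 × 2.048921
A = $53,271.95

A = P(1 + r/n)^(nt) = $53,271.95


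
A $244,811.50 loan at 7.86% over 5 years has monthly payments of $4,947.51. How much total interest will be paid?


Total paid over the life of the loan = PMT × n.
Total paid = $4,947.51 × 60 = $296,850.60
Total interest = total paid − principal = $296,850.60 − $244,811.50 = $52,039.10

Total interest = (PMT × n) - PV = $52,039.10


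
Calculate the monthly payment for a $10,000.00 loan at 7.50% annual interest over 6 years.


Loan payment formula: PMT = PV × r / (1 − (1 + r)^(−n))
Monthly rate r = 0.075/12 = 0.00625, n = 72 months
Denominator: 1 − (1 + 0.075/12)^(−72) = 0.361478
PMT = $10,000.00 × (0.075/12) / 0.361478
PMT = $172.90 per month

PMT = PV × r / (1-(1+r)^(-n)) = $172.90/month


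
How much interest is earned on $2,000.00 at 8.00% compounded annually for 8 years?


Compound interest earned = final amount − principal.
A = P(1 + r/n)^(nt) = $2,000.00 × (1 + 0.08/1)^(1 × 8) = $3,701.86
Interest = A − P = $3,701.86 − $2,000.00 = $1,701.86

Interest = A - P = $1,701.86


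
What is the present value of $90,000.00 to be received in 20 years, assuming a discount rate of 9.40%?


Present value formula: PV = FV / (1 + r)^t
PV = $90,000.00 / (1 + 0.094)^20
PV = $90,000.00 / 6.030404
PV = $14,924.37

PV = FV / (1 + r)^t = $14,924.37


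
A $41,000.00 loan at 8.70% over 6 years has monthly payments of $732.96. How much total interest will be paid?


Total paid over the life of the loan = PMT × n.
Total paid = $732.96 × 72 = $52,773.12
Total interest = total paid − principal = $52,773.12 − $41,000.00 = $11,773.12

Total interest = (PMT × n) - PV = $11,773.12


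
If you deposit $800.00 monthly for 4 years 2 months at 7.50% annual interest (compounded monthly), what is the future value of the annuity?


Future value of an ordinary annuity: FV = PMT × ((1 + r)^n − 1) / r
Monthly rate r = 0.075/12 = 0.00625, n = 50
FV = $800.00 × ((1 + 0.075/12)^50 − 1) / (0.075/12)
FV = $800.00 × 58.481491
FV = $46,785.19

FV = PMT × ((1+r)^n - 1)/r = $46,785.19


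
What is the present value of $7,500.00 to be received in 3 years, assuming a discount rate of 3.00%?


Present value formula: PV = FV / (1 + r)^t
PV = $7,500.00 / (1 + 0.03)^3
PV = $7,500.00 / 1.092727
PV = $6,863.56

PV = FV / (1 + r)^t = $6,863.56


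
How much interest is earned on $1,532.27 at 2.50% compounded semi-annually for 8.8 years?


Compound interest earned = final amount − principal.
A = P(1 + r/n)^(nt) = $1,532.27 × (1 + 0.025/2)^(2 × 8.8) = $1,906.72
Interest = A − P = $1,906.72 − $1,532.27 = $374.45

Interest = A - P = $374.45


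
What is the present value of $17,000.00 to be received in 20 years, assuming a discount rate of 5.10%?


Present value formula: PV = FV / (1 + r)^t
PV = $17,000.00 / (1 + 0.051)^20
PV = $17,000.00 / 2.704297
PV = $6,286.29

PV = FV / (1 + r)^t = $6,286.29


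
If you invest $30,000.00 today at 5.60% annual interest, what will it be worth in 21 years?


Future value formula: FV = PV × (1 + r)^t
FV = $30,000.00 × (1 + 0.056)^21
FV = $30,000.00 × 3.1400913
FV = $94,202.74

FV = PV × (1 + r)^t = $94,202.74


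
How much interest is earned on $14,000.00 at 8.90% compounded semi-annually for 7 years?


Compound interest earned = final amount − principal.
A = P(1 + r/n)^(nt) = $14,000.00 × (1 + 0.089/2)^(2 × 7) = $25,754.09
Interest = A − P = $25,754.09 − $14,000.00 = $11,754.09

Interest = A - P = $11,754.09


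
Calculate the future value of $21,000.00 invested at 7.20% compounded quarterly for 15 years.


Compound interest formula: A = P(1 + r/n)^(nt)
A = $21,000.00 × (1 + 0.072/4)^(4 × 15)
Growth factor: (1 + 0.072/4)^60 = 2.9165316
A = $21,000.00 × 2.9165316
A = $61,247.16

A = P(1 + r/n)^(nt) = $61,247.16


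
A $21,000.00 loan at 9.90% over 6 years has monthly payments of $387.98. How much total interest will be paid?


Total paid over the life of the loan = PMT × n.
Total paid = $387.98 × 72 = $27,934.56
Total interest = total paid − principal = $27,934.56 − $21,000.00 = $6,934.56

Total interest = (PMT × n) - PV = $6,934.56


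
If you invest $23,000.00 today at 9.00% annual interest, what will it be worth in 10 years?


Future value formula: FV = PV × (1 + r)^t
FV = $23,000.00 × (1 + 0.09)^10
FV = $23,000.00 × 2.36736367
FV = $54,449.36

FV = PV × (1 + r)^t = $54,449.36


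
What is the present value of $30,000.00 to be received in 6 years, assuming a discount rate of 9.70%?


Present value formula: PV = FV / (1 + r)^t
PV = $30,000.00 / (1 + 0.097)^6
PV = $30,000.00 / 1.742769
PV = $17,213.99

PV = FV / (1 + r)^t = $17,213.99


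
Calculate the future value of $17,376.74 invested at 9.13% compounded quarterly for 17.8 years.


Compound interest formula: A = P(1 + r/n)^(nt)
A = $17,376.74 × (1 + 0.0913/4)^(4 × 17.8)
Growth factor: (1 + 0.0913/4)^71.2 = 4.987180
A = $17,376.74 × 4.987180
A = $86,660.93

A = P(1 + r/n)^(nt) = $86,660.93


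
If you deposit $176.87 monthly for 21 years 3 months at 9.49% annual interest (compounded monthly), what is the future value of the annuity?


Future value of an ordinary annuity: FV = PMT × ((1 + r)^n − 1) / r
Monthly rate r = 0.0949/12 ≈ 0.00790833, n = 255
FV = $176.87 × ((1 + 0.0949/12)^255 − 1) / (0.0949/12)
FV = $176.87 × 816.046418
FV = $144,334.13

FV = PMT × ((1+r)^n - 1)/r = $144,334.13


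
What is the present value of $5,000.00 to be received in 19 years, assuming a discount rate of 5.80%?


Present value formula: PV = FV / (1 + r)^t
PV = $5,000.00 / (1 + 0.058)^19
PV = $5,000.00 / 2.918957
PV = $1,712.94

PV = FV / (1 + r)^t = $1,712.94


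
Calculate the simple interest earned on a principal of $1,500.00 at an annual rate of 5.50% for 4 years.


Simple interest formula: I = P × r × t
I = $1,500.00 × 0.055 × 4
I = $330.00

I = P × r × t = $330.00


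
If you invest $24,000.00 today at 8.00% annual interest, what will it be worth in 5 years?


Future value formula: FV = PV × (1 + r)^t
FV = $24,000.00 × (1 + 0.08)^5
FV = $24,000.00 × 1.469328
FV = $35,263.87

FV = PV × (1 + r)^t = $35,263.87


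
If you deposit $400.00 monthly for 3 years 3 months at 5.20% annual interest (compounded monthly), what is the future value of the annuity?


Future value of an ordinary annuity: FV = PMT × ((1 + r)^n − 1) / r
Monthly rate r = 0.052/12 ≈ 0.00433333, n = 39
FV = $400.00 × ((1 + 0.052/12)^39 − 1) / (0.052/12)
FV = $400.00 × 42.389511
FV = $16,955.80

FV = PMT × ((1+r)^n - 1)/r = $16,955.80
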